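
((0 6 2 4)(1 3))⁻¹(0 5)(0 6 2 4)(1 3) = (5 6)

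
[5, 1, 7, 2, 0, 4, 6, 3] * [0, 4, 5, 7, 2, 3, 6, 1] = [3, 4, 1, 5, 0, 2, 6, 7]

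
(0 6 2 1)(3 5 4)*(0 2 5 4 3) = (0 6 5 3 4)(1 2)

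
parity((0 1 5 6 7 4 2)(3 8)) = odd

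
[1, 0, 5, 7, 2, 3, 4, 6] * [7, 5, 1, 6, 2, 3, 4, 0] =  [5, 7, 3, 0, 1, 6, 2, 4]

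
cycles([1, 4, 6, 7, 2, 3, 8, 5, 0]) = (0 1 4 2 6 8) (3 7 5) 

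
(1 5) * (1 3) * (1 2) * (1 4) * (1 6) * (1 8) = (1 5 3 2 4 6 8)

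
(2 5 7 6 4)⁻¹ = (2 4 6 7 5)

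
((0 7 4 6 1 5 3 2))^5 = (0 5 4 2 1 7 3 6)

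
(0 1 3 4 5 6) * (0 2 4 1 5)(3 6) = (0 5 3 1 6 2 4)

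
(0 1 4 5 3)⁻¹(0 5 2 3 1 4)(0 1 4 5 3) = (0 4 5 1 3 2)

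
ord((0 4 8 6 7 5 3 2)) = 8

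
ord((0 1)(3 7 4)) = 6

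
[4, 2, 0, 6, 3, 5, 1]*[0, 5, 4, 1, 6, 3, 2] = [6, 4, 0, 2, 1, 3, 5]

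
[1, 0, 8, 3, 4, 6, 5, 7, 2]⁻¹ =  [1, 0, 8, 3, 4, 6, 5, 7, 2]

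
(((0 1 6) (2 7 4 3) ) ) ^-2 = (0 1 6) (2 4) (3 7) 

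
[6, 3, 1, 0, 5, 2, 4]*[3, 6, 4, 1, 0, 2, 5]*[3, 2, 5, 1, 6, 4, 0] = [4, 2, 0, 1, 5, 6, 3]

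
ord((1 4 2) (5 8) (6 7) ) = 6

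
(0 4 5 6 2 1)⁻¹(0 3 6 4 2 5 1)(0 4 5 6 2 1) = (0 4 3 2 5 1 6)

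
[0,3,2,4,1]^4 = [0,3,2,4,1]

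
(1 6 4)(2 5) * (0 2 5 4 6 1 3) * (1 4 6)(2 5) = (0 5 2 6 1 4 3)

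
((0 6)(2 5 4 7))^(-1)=(0 6)(2 7 4 5)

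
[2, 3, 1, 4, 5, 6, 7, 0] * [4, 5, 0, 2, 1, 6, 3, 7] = [0, 2, 5, 1, 6, 3, 7, 4]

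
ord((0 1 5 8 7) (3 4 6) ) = 15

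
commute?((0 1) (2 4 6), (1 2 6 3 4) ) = no:(0 1) (2 4 6) * (1 2 6 3 4) = (0 2 1) (3 4), (1 2 6 3 4) * (0 1) (2 4 6) = (0 1 4) (3 6) 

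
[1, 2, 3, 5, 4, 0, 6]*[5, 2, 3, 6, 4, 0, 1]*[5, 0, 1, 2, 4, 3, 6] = [1, 2, 6, 5, 4, 3, 0]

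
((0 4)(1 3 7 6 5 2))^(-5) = (0 4)(1 3 7 6 5 2)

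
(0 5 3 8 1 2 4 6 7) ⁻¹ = (0 7 6 4 2 1 8 3 5) 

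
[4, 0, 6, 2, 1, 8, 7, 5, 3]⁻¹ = [1, 4, 3, 8, 0, 7, 2, 6, 5]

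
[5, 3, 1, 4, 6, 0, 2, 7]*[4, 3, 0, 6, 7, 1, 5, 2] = [1, 6, 3, 7, 5, 4, 0, 2]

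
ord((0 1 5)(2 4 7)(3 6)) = 6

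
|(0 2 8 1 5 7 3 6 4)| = 9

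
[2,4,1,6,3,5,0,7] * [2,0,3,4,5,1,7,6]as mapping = [0→3,1→5,2→0,3→7,4→4,5→1,6→2,7→6]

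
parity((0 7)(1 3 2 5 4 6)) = even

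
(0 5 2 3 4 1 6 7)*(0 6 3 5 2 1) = (0 2 5 1 3 4) (6 7) 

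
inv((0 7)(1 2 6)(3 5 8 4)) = (0 7)(1 6 2)(3 4 8 5)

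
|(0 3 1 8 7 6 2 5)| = 8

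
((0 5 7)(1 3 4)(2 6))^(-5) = (0 5 7)(1 3 4)(2 6)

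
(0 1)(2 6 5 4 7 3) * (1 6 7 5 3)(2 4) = (0 6 3 4 5 2 7 1)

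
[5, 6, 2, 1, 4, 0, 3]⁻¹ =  [5, 3, 2, 6, 4, 0, 1]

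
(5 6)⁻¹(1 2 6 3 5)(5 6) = (1 2 5 3 6)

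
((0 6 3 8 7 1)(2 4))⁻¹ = (0 1 7 8 3 6)(2 4)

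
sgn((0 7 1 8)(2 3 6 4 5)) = -1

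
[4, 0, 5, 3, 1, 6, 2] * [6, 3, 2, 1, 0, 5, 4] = [0, 6, 5, 1, 3, 4, 2]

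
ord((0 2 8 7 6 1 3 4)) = 8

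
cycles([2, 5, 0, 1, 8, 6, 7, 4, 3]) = (0 2)(1 5 6 7 4 8 3)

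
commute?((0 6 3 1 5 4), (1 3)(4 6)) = no:(0 6 3 1 5 4)*(1 3)(4 6) = (0 4)(1 5 6), (1 3)(4 6)*(0 6 3 1 5 4) = (0 6)(3 5 4)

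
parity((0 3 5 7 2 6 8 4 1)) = even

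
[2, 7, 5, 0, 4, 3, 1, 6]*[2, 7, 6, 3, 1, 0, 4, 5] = [6, 5, 0, 2, 1, 3, 7, 4]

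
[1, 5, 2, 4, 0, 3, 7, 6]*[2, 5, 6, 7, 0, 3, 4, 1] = [5, 3, 6, 0, 2, 7, 1, 4]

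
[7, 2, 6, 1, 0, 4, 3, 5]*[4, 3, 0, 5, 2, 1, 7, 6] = [6, 0, 7, 3, 4, 2, 5, 1]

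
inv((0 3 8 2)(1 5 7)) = (0 2 8 3)(1 7 5)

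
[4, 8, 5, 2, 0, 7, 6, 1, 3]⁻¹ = [4, 7, 3, 8, 0, 2, 6, 5, 1]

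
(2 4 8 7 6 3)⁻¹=(2 3 6 7 8 4)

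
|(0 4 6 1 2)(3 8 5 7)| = 20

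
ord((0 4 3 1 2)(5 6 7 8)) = 20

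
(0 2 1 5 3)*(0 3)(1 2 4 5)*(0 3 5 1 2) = (0 4 1 2)(3 5)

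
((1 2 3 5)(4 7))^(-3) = (1 2 3 5)(4 7)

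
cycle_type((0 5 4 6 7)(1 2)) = 2.5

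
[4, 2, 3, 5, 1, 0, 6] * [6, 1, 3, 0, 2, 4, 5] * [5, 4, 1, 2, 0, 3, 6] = [1, 2, 5, 0, 4, 6, 3]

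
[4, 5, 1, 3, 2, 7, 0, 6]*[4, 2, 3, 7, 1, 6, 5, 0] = [1, 6, 2, 7, 3, 0, 4, 5]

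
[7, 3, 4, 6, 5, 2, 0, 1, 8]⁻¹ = [6, 7, 5, 1, 2, 4, 3, 0, 8]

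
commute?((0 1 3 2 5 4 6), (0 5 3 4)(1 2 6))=no:(0 1 3 2 5 4 6) * (0 5 3 4)(1 2 6)=(0 2 3 6 5)(1 4), (0 5 3 4)(1 2 6) * (0 1 3 2 5 4 6)=(0 4 1 5 2)(3 6)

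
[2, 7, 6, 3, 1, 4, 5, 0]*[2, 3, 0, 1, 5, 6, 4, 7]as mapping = [0→0, 1→7, 2→4, 3→1, 4→3, 5→5, 6→6, 7→2]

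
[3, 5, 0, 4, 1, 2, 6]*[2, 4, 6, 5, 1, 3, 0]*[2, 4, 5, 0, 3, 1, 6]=[1, 0, 5, 4, 3, 6, 2]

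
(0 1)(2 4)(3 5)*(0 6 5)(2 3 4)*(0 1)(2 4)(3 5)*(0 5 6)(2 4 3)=(0 5 4 6 2 3 1)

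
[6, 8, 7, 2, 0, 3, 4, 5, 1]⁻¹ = [4, 8, 3, 5, 6, 7, 0, 2, 1]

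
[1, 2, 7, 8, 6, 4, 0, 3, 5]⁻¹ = [6, 0, 1, 7, 5, 8, 4, 2, 3]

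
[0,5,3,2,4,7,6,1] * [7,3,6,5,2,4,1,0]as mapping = [0→7,1→4,2→5,3→6,4→2,5→0,6→1,7→3]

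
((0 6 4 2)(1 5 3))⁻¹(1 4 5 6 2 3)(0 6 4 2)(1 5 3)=(0 1 5 2 3 4)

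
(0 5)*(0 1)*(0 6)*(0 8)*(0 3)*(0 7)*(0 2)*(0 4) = (0 5 1 6 8 3 7 2 4)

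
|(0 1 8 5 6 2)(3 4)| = 6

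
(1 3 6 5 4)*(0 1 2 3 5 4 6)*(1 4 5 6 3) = (0 4 2 1 6 5 3)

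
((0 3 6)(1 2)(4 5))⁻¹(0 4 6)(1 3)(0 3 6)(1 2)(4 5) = (0 3 5)(2 6)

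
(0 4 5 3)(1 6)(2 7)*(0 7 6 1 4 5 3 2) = (0 5 2 6 4 3 7)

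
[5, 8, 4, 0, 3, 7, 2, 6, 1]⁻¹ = [3, 8, 6, 4, 2, 0, 7, 5, 1]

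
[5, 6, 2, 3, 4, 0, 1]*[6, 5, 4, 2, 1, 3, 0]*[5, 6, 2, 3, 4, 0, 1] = [3, 5, 4, 2, 6, 1, 0]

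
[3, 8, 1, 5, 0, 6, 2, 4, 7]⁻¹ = [4, 2, 6, 0, 7, 3, 5, 8, 1]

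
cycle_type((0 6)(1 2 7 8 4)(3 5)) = 2^2.5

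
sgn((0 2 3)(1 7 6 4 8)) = 1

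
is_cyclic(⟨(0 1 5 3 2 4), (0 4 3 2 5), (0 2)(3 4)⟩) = no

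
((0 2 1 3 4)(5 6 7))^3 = (0 3 2 4 1)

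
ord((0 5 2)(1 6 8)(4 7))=6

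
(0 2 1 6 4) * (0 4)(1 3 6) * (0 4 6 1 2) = (1 2 3)(4 6)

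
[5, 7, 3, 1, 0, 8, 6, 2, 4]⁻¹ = [4, 3, 7, 2, 8, 0, 6, 1, 5]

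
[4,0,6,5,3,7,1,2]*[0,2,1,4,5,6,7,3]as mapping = [0→5,1→0,2→7,3→6,4→4,5→3,6→2,7→1]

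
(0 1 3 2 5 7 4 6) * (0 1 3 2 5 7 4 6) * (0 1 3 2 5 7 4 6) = (0 2 4 1 5 6 3 7)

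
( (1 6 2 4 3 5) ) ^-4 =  (1 2 3) (4 5 6) 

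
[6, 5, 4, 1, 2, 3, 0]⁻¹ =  [6, 3, 4, 5, 2, 1, 0]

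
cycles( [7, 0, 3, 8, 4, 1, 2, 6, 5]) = (0 7 6 2 3 8 5 1)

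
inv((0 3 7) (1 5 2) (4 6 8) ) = (0 7 3) (1 2 5) (4 8 6) 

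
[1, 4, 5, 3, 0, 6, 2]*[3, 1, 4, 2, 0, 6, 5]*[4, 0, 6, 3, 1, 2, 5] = [0, 4, 5, 6, 3, 2, 1]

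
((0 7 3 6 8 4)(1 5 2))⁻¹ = (0 4 8 6 3 7)(1 2 5)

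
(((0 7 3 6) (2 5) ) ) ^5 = (0 7 3 6) (2 5) 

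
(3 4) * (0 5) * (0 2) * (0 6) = (0 5 2 6)(3 4)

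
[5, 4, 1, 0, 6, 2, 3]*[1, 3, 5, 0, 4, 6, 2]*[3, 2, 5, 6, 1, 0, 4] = [4, 1, 6, 2, 5, 0, 3]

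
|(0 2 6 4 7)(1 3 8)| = 15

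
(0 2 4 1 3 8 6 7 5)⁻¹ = (0 5 7 6 8 3 1 4 2)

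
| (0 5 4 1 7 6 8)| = 7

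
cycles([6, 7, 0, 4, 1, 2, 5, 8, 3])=(0 6 5 2) (1 7 8 3 4) 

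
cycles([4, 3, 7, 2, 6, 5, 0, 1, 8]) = (0 4 6)(1 3 2 7)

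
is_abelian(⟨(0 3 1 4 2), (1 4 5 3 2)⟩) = no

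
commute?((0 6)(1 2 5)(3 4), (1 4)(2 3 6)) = no:(0 6)(1 2 5)(3 4)*(1 4)(2 3 6) = (0 2 5 4 6)(1 3), (1 4)(2 3 6)*(0 6)(1 2 5)(3 4) = (0 6 5 1 3)(2 4)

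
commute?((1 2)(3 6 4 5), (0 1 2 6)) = no:(1 2)(3 6 4 5)*(0 1 2 6) = (0 1 6 4 5 3), (0 1 2 6)*(1 2)(3 6 4 5) = (0 2 4 5 3 6)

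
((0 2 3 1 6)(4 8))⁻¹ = (0 6 1 3 2)(4 8)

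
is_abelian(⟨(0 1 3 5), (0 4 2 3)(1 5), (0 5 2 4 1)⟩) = no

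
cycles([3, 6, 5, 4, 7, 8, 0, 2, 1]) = (0 3 4 7 2 5 8 1 6)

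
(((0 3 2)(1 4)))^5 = (0 2 3)(1 4)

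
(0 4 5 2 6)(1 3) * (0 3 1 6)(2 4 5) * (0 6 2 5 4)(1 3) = (0 4 5)(1 3 2 6)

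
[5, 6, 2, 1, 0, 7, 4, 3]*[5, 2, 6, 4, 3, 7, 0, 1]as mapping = [0→7, 1→0, 2→6, 3→2, 4→5, 5→1, 6→3, 7→4]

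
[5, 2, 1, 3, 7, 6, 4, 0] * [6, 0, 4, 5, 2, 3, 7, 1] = [3, 4, 0, 5, 1, 7, 2, 6]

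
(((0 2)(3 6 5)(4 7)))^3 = (0 2)(4 7)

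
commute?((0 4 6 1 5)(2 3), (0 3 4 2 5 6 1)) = no:(0 4 6 1 5)(2 3) * (0 3 4 2 5 6 1) = (0 2 4 1 6)(3 5), (0 3 4 2 5 6 1) * (0 4 6 1 5)(2 3) = (0 2)(1 4 3 6 5)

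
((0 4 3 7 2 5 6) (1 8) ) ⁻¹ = (0 6 5 2 7 3 4) (1 8) 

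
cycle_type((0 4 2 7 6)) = 5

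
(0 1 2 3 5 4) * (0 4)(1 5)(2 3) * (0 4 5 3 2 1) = (0 3)(1 2)(4 5)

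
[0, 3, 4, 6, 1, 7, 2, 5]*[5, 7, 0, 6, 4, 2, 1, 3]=[5, 6, 4, 1, 7, 3, 0, 2]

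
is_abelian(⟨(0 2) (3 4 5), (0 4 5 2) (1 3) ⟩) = no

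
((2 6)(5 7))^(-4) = ()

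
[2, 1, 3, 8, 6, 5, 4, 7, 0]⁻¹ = [8, 1, 0, 2, 6, 5, 4, 7, 3]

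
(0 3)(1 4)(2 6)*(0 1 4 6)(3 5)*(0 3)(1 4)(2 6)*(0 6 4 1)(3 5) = (0 3 1 2 5 6 4)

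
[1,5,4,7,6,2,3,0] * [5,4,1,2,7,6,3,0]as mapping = [0→4,1→6,2→7,3→0,4→3,5→1,6→2,7→5]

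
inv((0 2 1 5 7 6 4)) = (0 4 6 7 5 1 2)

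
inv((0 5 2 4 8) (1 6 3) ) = (0 8 4 2 5) (1 3 6) 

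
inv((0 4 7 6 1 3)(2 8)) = (0 3 1 6 7 4)(2 8)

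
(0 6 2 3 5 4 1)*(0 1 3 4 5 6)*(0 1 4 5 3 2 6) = (0 1 4 2 5 3)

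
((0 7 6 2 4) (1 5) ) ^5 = (1 5) 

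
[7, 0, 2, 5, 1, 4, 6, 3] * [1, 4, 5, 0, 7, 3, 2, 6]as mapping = [0→6, 1→1, 2→5, 3→3, 4→4, 5→7, 6→2, 7→0]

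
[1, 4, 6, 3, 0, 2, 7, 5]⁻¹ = [4, 0, 5, 3, 1, 7, 2, 6]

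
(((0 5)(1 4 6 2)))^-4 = ()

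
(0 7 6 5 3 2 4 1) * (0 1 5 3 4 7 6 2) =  (0 6 3)(2 7)(4 5)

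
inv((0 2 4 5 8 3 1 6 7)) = (0 7 6 1 3 8 5 4 2)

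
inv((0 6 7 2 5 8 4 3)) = (0 3 4 8 5 2 7 6)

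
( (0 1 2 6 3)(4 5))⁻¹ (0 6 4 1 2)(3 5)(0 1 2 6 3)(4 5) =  (0 4)(1 3 5 2 6)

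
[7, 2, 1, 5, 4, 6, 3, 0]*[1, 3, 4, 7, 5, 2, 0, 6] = [6, 4, 3, 2, 5, 0, 7, 1]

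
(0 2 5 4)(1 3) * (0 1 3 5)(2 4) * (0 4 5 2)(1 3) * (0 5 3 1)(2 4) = (0 3)(1 4)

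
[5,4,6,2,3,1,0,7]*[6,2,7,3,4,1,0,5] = [1,4,0,7,3,2,6,5]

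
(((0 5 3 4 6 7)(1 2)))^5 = (0 7 6 4 3 5)(1 2)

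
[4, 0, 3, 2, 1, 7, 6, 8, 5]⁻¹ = [1, 4, 3, 2, 0, 8, 6, 5, 7]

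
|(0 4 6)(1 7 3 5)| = 12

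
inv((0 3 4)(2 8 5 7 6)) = (0 4 3)(2 6 7 5 8)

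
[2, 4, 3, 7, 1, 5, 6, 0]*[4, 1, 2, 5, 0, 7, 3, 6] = [2, 0, 5, 6, 1, 7, 3, 4]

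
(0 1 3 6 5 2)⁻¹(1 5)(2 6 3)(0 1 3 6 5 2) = (0 5 6)(2 3)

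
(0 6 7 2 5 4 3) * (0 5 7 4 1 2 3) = (0 6 4)(1 2 7 3 5)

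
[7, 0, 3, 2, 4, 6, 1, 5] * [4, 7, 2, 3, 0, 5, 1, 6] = [6, 4, 3, 2, 0, 1, 7, 5]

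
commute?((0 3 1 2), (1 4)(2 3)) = no:(0 3 1 2)*(1 4)(2 3) = (0 2)(1 3 4), (1 4)(2 3)*(0 3 1 2) = (0 3)(1 4 2)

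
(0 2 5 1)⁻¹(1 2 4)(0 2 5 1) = (0 5 4)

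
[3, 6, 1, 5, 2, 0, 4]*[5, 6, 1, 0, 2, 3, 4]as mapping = [0→0, 1→4, 2→6, 3→3, 4→1, 5→5, 6→2]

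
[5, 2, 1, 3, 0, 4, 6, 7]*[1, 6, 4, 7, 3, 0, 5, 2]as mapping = [0→0, 1→4, 2→6, 3→7, 4→1, 5→3, 6→5, 7→2]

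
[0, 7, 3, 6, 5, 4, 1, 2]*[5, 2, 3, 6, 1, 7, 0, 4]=[5, 4, 6, 0, 7, 1, 2, 3]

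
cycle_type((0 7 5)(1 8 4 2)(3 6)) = 2.3.4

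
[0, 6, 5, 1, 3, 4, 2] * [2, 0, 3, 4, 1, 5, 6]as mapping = [0→2, 1→6, 2→5, 3→0, 4→4, 5→1, 6→3]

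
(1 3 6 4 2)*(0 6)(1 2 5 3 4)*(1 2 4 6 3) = (0 3)(1 6 2 4 5)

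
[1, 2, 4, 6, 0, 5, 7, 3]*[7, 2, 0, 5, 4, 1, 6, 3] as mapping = [0→2, 1→0, 2→4, 3→6, 4→7, 5→1, 6→3, 7→5] 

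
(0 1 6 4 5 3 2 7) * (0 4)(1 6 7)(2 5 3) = (0 6)(1 7 4 3 5 2)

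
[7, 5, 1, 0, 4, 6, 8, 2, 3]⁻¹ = [3, 2, 7, 8, 4, 1, 5, 0, 6]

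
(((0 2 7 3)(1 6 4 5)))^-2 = (0 7)(1 4)(2 3)(5 6)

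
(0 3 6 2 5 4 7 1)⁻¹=(0 1 7 4 5 2 6 3)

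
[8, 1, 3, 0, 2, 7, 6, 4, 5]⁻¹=[3, 1, 4, 2, 7, 8, 6, 5, 0]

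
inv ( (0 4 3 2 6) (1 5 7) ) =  (0 6 2 3 4) (1 7 5) 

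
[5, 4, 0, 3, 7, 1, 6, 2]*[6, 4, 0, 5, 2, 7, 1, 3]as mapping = [0→7, 1→2, 2→6, 3→5, 4→3, 5→4, 6→1, 7→0]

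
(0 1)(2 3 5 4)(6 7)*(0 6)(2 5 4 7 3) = (0 1 6 3 4 5 7)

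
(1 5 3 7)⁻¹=(1 7 3 5)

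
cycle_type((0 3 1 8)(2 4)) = 2.4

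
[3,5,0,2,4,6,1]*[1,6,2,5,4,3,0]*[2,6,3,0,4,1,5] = [1,0,6,3,4,2,5]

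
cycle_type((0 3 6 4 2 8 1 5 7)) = 9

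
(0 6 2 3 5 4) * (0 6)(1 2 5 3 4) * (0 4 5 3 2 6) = (0 4)(1 6 3 2 5)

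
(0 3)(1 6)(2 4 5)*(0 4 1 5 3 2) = (0 2 1 6 5)(3 4)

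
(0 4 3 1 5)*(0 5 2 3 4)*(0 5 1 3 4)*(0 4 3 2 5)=(1 5)(2 3)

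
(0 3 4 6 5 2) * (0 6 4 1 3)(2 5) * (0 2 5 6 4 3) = (0 2 4 3 1)(5 6)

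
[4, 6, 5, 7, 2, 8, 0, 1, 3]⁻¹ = [6, 7, 4, 8, 0, 2, 1, 3, 5]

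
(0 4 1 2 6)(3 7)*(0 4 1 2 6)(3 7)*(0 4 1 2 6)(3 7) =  (0 2 4 6 1)(3 7)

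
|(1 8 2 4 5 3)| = 6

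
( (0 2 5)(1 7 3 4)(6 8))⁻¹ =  (0 5 2)(1 4 3 7)(6 8)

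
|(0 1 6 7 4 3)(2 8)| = 6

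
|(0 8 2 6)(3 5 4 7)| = 4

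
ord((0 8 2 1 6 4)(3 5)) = 6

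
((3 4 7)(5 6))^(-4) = (3 7 4)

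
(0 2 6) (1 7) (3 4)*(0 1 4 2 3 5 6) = (0 3 2) (1 7 4 5 6) 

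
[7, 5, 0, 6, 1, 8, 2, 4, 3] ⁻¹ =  [2, 4, 6, 8, 7, 1, 3, 0, 5] 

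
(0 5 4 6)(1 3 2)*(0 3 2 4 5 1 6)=(0 1 2 6 3 4)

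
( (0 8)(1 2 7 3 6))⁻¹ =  (0 8)(1 6 3 7 2)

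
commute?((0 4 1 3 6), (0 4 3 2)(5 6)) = no:(0 4 1 3 6) * (0 4 3 2)(5 6) = (0 3 5 6 4 1 2), (0 4 3 2)(5 6) * (0 4 1 3 6) = (0 1 3 2 4 6 5)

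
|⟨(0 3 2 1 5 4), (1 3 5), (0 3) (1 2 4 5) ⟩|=720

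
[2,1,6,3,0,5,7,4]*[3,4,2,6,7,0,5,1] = [2,4,5,6,3,0,1,7]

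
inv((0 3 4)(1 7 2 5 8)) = (0 4 3)(1 8 5 2 7)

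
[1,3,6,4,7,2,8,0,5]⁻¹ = [7,0,5,1,3,8,2,4,6]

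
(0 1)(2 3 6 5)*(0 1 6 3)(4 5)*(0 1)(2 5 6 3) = (0 3 2 1)(4 6)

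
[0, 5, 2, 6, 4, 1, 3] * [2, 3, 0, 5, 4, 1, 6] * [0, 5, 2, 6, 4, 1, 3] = [2, 5, 0, 3, 4, 6, 1]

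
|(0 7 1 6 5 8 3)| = 7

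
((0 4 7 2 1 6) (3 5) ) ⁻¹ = (0 6 1 2 7 4) (3 5) 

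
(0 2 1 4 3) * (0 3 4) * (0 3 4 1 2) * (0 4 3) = (0 4 1)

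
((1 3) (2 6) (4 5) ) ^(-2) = () 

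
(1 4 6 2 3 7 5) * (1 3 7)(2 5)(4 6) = (1 6 5 3)(2 7)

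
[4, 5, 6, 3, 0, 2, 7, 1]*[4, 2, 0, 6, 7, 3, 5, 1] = [7, 3, 5, 6, 4, 0, 1, 2]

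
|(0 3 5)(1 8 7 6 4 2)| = 6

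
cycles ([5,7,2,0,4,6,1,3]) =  (0 5 6 1 7 3)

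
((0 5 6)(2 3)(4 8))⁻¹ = (0 6 5)(2 3)(4 8)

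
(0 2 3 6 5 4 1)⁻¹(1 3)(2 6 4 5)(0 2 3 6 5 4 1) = (0 6)(1 4 3 5)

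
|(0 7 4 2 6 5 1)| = 7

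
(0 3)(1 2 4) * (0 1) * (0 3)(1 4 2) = (3 4)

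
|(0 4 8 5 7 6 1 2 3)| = 9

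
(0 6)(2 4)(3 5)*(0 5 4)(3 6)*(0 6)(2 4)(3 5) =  (0 5)(2 6 3)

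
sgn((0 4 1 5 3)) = 1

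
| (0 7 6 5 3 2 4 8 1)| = 9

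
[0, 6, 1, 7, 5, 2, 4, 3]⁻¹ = [0, 2, 5, 7, 6, 4, 1, 3]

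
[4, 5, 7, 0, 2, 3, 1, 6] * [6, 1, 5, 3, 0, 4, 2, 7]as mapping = [0→0, 1→4, 2→7, 3→6, 4→5, 5→3, 6→1, 7→2]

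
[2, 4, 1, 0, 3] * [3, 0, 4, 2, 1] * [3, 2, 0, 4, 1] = [1, 2, 3, 4, 0]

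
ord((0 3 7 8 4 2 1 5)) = 8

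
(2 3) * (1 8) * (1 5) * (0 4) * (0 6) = (0 4 6)(1 8 5)(2 3)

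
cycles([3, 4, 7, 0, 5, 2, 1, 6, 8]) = (0 3)(1 4 5 2 7 6)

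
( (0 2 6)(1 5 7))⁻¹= (0 6 2)(1 7 5)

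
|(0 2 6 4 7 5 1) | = 7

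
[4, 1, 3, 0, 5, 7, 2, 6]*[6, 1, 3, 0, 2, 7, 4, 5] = [2, 1, 0, 6, 7, 5, 3, 4]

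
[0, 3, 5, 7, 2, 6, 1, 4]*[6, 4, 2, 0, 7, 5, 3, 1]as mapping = [0→6, 1→0, 2→5, 3→1, 4→2, 5→3, 6→4, 7→7]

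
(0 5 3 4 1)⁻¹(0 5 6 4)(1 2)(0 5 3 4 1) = (0 2)(1 5 3 6)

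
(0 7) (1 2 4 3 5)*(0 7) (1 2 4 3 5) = (1 4 5 2 3) 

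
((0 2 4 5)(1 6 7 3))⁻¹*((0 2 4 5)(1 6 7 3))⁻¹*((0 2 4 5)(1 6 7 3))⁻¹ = (0 2 4 5)(1 6 7 3)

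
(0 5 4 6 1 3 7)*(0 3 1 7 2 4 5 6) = (0 6 7 3 2 4)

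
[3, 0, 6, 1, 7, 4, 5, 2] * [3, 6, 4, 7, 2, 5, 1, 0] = [7, 3, 1, 6, 0, 2, 5, 4]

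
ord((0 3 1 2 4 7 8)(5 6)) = 14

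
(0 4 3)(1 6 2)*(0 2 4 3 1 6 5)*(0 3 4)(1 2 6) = (0 4 2 1 5 3 6)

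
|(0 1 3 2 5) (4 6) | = 10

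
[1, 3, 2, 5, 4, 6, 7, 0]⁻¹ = [7, 0, 2, 1, 4, 3, 5, 6]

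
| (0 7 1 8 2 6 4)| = 7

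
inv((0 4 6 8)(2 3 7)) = (0 8 6 4)(2 7 3)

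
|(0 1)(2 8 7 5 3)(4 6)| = 10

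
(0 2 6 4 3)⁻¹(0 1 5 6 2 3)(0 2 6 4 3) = (0 2 1 5 4 6)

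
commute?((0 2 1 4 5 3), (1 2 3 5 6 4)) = no:(0 2 1 4 5 3) * (1 2 3 5 6 4) = (0 3)(4 6), (1 2 3 5 6 4) * (0 2 1 4 5 3) = (0 2)(5 6)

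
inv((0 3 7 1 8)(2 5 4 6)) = (0 8 1 7 3)(2 6 4 5)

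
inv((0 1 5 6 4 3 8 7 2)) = (0 2 7 8 3 4 6 5 1)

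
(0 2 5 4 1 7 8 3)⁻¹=(0 3 8 7 1 4 5 2)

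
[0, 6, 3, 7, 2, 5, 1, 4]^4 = [0, 1, 2, 3, 4, 5, 6, 7]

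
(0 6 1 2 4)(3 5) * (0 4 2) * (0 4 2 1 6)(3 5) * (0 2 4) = (0 2 1)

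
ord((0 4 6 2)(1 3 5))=12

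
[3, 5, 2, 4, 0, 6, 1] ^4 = [3, 5, 2, 4, 0, 6, 1] 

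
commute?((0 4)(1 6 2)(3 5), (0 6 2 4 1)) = no:(0 4)(1 6 2)(3 5)*(0 6 2 4 1) = (0 1 2)(3 5)(4 6), (0 6 2 4 1)*(0 4)(1 6 2)(3 5) = (0 2)(1 4 6)(3 5)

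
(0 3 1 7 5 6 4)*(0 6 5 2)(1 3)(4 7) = (0 1 4 6 7 2)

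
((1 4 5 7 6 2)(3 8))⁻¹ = (1 2 6 7 5 4)(3 8)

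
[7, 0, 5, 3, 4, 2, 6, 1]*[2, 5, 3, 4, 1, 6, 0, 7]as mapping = [0→7, 1→2, 2→6, 3→4, 4→1, 5→3, 6→0, 7→5]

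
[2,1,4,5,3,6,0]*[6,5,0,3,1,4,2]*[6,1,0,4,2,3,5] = [6,3,1,2,4,0,5]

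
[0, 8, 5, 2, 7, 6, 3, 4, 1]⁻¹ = [0, 8, 3, 6, 7, 2, 5, 4, 1]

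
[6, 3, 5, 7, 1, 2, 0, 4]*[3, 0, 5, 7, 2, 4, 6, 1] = [6, 7, 4, 1, 0, 5, 3, 2]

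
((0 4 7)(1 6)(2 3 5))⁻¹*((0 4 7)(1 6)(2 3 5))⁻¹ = (0 4 7)(2 3 5)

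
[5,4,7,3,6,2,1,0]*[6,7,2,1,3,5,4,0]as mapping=[0→5,1→3,2→0,3→1,4→4,5→2,6→7,7→6]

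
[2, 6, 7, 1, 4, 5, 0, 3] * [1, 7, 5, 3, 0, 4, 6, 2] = [5, 6, 2, 7, 0, 4, 1, 3]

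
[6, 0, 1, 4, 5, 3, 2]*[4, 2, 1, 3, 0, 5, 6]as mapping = [0→6, 1→4, 2→2, 3→0, 4→5, 5→3, 6→1]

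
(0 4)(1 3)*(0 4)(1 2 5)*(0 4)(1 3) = (0 4)(2 5 3)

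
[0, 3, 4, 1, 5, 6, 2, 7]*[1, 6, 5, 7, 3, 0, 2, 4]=[1, 7, 3, 6, 0, 2, 5, 4]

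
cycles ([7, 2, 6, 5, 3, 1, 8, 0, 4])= (0 7)(1 2 6 8 4 3 5)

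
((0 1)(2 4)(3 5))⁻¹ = (0 1)(2 4)(3 5)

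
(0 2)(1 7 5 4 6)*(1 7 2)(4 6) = (0 1 2)(5 6 7)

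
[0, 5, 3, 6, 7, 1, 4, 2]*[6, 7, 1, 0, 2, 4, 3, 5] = [6, 4, 0, 3, 5, 7, 2, 1]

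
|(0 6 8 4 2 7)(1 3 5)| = 6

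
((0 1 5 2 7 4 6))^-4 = (0 2 6 5 4 1 7)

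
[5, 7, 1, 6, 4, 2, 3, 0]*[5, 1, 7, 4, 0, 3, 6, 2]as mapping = [0→3, 1→2, 2→1, 3→6, 4→0, 5→7, 6→4, 7→5]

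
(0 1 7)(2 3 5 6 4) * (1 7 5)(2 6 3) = (0 7)(1 5 3)(4 6)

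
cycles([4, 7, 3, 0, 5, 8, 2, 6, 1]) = (0 4 5 8 1 7 6 2 3)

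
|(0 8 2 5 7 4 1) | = 7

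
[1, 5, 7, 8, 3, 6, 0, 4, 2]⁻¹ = [6, 0, 8, 4, 7, 1, 5, 2, 3]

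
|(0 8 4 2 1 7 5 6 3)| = 9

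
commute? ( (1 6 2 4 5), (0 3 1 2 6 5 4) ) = no: (1 6 2 4 5)*(0 3 1 2 6 5 4) = (0 3 1 5 2), (0 3 1 2 6 5 4)*(1 6 2 4 5) = (0 3 6 1 4) 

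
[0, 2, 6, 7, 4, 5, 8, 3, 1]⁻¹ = [0, 8, 1, 7, 4, 5, 2, 3, 6]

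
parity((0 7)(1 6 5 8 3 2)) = even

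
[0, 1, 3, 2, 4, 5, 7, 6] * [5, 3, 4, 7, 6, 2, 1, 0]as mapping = [0→5, 1→3, 2→7, 3→4, 4→6, 5→2, 6→0, 7→1]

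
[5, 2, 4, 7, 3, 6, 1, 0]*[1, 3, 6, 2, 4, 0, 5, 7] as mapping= [0→0, 1→6, 2→4, 3→7, 4→2, 5→5, 6→3, 7→1] 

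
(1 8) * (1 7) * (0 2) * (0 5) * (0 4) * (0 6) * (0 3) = (0 2 5 4 6 3)(1 8 7)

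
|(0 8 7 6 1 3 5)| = 7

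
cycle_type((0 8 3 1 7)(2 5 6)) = 3.5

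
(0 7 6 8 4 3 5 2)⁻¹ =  (0 2 5 3 4 8 6 7)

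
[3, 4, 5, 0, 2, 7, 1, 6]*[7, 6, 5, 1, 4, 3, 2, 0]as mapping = [0→1, 1→4, 2→3, 3→7, 4→5, 5→0, 6→6, 7→2]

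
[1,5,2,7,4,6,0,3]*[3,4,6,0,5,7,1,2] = [4,7,6,2,5,1,3,0]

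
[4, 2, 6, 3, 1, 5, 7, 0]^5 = [7, 4, 1, 3, 0, 5, 2, 6]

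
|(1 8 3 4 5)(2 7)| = 10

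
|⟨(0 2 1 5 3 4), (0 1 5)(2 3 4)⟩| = 120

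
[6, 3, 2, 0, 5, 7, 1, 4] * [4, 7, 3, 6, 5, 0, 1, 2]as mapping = [0→1, 1→6, 2→3, 3→4, 4→0, 5→2, 6→7, 7→5]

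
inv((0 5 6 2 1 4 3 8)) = (0 8 3 4 1 2 6 5)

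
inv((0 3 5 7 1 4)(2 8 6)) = (0 4 1 7 5 3)(2 6 8)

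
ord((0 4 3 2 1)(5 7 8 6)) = 20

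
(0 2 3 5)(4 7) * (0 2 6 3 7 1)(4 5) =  (0 6 3 4 1)(2 7 5)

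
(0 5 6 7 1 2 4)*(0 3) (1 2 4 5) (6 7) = (0 1 4 3) (2 5 7) 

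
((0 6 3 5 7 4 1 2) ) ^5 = (0 4 3 2 7 6 1 5) 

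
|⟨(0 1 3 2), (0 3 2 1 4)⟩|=120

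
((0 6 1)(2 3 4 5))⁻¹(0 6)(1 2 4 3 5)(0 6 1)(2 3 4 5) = (0 3 5 4 2)(1 6)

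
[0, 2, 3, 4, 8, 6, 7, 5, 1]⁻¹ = [0, 8, 1, 2, 3, 7, 5, 6, 4]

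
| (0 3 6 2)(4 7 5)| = 12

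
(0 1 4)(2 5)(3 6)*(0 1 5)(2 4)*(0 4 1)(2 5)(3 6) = (0 2 4)(1 5)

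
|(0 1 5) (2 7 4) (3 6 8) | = 3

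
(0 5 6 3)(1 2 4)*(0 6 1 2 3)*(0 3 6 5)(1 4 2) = (1 6 3 5 4)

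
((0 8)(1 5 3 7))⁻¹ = (0 8)(1 7 3 5)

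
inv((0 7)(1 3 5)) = (0 7)(1 5 3)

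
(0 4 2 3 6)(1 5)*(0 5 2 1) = (0 4 1 2 3 6 5)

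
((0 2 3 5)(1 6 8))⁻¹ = (0 5 3 2)(1 8 6)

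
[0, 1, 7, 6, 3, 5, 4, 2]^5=[0, 1, 7, 4, 6, 5, 3, 2]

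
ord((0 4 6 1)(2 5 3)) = 12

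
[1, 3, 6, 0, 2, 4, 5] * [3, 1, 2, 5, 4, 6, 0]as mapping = [0→1, 1→5, 2→0, 3→3, 4→2, 5→4, 6→6]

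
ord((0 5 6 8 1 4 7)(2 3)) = 14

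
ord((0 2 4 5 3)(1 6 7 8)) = 20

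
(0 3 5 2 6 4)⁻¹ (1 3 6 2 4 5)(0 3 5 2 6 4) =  (0 2 1 5 4 6)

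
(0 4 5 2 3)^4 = (0 3 2 5 4)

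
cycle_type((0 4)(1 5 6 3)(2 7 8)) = 2.3.4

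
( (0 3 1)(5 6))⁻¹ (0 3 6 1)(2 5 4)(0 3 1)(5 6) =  (0 3 1 5)(2 6 4)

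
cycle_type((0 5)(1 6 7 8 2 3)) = 2.6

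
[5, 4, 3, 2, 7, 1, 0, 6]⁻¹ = [6, 5, 3, 2, 1, 0, 7, 4]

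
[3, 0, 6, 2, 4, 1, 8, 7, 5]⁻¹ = [1, 5, 3, 0, 4, 8, 2, 7, 6]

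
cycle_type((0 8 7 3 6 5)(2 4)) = 2.6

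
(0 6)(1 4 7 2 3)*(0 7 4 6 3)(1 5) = (0 3 5 1 6 7 2)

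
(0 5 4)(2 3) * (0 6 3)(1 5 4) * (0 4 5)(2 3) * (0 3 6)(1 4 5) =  (0 1 3 6 2 5 4)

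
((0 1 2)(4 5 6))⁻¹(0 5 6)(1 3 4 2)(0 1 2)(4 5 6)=(0 2 3 5)(1 6 4)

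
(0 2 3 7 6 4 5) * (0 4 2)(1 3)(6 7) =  (1 3 6 2)(4 5)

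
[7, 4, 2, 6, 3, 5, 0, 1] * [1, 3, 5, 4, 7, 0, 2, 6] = [6, 7, 5, 2, 4, 0, 1, 3]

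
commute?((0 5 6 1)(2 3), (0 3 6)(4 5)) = no:(0 5 6 1)(2 3)*(0 3 6)(4 5) = (0 4 5)(1 3 2 6), (0 3 6)(4 5)*(0 5 6 1)(2 3) = (0 2 3 1)(4 6 5)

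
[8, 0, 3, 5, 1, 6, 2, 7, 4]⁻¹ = [1, 4, 6, 2, 8, 3, 5, 7, 0]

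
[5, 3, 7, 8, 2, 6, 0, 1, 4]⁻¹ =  [6, 7, 4, 1, 8, 0, 5, 2, 3]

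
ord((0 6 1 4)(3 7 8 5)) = 4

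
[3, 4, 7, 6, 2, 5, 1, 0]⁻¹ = [7, 6, 4, 0, 1, 5, 3, 2]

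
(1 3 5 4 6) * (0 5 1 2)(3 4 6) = (0 5 6 2)(1 4 3)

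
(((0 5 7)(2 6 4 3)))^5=(0 7 5)(2 6 4 3)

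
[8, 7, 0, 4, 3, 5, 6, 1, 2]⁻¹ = [2, 7, 8, 4, 3, 5, 6, 1, 0]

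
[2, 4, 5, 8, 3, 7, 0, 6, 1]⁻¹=[6, 8, 0, 4, 1, 2, 7, 5, 3]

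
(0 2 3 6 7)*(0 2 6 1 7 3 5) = (0 6 3 1 7 2 5)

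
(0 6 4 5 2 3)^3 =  (0 5)(2 6)(3 4)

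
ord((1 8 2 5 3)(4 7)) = 10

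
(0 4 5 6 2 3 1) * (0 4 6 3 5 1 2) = (0 6)(1 4)(2 5 3)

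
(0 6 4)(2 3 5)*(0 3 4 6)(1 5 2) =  (1 5)(2 4 3)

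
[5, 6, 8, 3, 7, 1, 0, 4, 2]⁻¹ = [6, 5, 8, 3, 7, 0, 1, 4, 2]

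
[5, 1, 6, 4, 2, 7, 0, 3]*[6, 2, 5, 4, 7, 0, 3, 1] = [0, 2, 3, 7, 5, 1, 6, 4]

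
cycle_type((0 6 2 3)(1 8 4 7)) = 4^2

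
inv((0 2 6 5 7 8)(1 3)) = (0 8 7 5 6 2)(1 3)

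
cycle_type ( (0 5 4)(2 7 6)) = 3^2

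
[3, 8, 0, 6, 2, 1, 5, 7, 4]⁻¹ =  [2, 5, 4, 0, 8, 6, 3, 7, 1]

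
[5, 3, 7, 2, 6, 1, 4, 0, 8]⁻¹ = [7, 5, 3, 1, 6, 0, 4, 2, 8]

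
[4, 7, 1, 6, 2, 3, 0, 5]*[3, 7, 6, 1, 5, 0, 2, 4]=[5, 4, 7, 2, 6, 1, 3, 0]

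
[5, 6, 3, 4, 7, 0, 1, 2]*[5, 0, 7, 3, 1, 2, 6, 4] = [2, 6, 3, 1, 4, 5, 0, 7]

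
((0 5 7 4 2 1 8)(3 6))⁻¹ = (0 8 1 2 4 7 5)(3 6)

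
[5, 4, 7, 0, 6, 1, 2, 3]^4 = [6, 7, 5, 4, 3, 2, 0, 1]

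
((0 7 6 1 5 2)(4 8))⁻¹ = (0 2 5 1 6 7)(4 8)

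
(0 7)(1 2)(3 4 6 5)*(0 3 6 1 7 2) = (0 2 7 3 4 1)(5 6)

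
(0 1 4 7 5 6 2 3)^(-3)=(0 6 4 3 5 1 2 7)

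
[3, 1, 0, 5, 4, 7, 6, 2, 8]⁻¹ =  [2, 1, 7, 0, 4, 3, 6, 5, 8]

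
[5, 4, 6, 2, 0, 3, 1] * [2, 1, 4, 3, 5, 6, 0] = [6, 5, 0, 4, 2, 3, 1]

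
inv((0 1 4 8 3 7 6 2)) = (0 2 6 7 3 8 4 1)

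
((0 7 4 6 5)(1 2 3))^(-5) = (1 2 3)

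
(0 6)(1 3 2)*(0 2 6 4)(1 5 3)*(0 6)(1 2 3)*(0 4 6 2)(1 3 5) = (0 6 5 3 4 2 1)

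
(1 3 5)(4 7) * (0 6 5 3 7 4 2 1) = (0 6 5)(1 7 2)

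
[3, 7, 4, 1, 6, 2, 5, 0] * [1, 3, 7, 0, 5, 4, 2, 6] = [0, 6, 5, 3, 2, 7, 4, 1] 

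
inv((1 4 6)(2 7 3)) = (1 6 4)(2 3 7)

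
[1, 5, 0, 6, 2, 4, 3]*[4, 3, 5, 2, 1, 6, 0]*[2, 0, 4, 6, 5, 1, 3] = [6, 3, 5, 2, 1, 0, 4]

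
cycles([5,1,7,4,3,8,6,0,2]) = (0 5 8 2 7) (3 4) 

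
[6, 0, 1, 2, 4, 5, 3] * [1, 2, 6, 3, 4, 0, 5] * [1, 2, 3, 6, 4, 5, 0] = [5, 2, 3, 0, 4, 1, 6]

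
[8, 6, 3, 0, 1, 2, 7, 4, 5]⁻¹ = [3, 4, 5, 2, 7, 8, 1, 6, 0]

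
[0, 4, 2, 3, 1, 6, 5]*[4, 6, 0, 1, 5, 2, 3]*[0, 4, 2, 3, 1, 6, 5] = [1, 6, 0, 4, 5, 3, 2]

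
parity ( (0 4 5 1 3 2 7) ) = even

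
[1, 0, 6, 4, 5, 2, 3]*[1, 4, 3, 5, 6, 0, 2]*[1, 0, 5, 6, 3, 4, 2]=[3, 0, 5, 2, 1, 6, 4]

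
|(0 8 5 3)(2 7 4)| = 12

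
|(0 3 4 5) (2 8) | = 4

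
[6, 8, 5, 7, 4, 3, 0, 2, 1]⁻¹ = [6, 8, 7, 5, 4, 2, 0, 3, 1]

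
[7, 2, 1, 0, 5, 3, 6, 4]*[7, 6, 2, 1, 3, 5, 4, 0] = [0, 2, 6, 7, 5, 1, 4, 3]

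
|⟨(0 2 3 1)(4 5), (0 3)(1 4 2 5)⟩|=24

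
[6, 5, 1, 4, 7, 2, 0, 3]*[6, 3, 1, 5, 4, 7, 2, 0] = [2, 7, 3, 4, 0, 1, 6, 5]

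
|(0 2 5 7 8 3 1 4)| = 8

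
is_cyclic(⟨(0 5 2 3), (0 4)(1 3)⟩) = no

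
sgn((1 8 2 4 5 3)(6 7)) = 1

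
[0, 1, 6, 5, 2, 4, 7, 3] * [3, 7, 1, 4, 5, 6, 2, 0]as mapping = [0→3, 1→7, 2→2, 3→6, 4→1, 5→5, 6→0, 7→4]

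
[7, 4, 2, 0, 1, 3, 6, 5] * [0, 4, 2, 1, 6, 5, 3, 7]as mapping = [0→7, 1→6, 2→2, 3→0, 4→4, 5→1, 6→3, 7→5]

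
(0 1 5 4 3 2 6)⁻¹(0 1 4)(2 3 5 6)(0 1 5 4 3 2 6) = (0 6 2 4)(1 5 3)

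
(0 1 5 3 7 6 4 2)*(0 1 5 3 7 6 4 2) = (0 5 7 4)(1 3 6 2)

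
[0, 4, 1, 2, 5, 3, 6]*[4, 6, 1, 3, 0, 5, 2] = [4, 0, 6, 1, 5, 3, 2]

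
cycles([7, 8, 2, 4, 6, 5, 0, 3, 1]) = (0 7 3 4 6)(1 8)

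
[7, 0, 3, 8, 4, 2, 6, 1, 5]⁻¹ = [1, 7, 5, 2, 4, 8, 6, 0, 3]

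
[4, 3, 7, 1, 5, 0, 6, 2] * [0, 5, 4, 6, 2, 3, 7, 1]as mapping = [0→2, 1→6, 2→1, 3→5, 4→3, 5→0, 6→7, 7→4]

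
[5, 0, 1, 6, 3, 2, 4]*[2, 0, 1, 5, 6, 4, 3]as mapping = [0→4, 1→2, 2→0, 3→3, 4→5, 5→1, 6→6]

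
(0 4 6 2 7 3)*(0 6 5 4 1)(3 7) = (0 1)(2 3 6)(4 5)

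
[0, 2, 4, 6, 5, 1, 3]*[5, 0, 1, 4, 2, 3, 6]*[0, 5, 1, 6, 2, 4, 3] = [4, 5, 1, 3, 6, 0, 2]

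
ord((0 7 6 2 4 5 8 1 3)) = 9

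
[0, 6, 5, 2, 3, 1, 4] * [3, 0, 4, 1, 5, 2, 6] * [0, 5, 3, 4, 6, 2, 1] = [4, 1, 3, 6, 5, 0, 2]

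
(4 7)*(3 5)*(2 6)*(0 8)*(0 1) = (0 8 1)(2 6)(3 5)(4 7)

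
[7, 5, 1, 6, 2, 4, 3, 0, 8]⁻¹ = [7, 2, 4, 6, 5, 1, 3, 0, 8]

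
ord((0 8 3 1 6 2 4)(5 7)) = 14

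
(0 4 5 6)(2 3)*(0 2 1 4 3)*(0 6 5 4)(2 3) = (0 2 6 3 1)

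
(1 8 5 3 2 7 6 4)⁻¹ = (1 4 6 7 2 3 5 8)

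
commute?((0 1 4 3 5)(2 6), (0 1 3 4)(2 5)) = no:(0 1 4 3 5)(2 6) * (0 1 3 4)(2 5) = (0 3 2 6 5 1), (0 1 3 4)(2 5) * (0 1 4 3 5)(2 6) = (0 4 1 5 6 2)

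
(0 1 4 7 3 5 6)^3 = (0 7 6 4 5 1 3)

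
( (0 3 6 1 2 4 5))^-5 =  (0 6 2 5 3 1 4)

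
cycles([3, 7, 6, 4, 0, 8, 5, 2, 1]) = (0 3 4)(1 7 2 6 5 8)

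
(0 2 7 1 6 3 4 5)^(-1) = (0 5 4 3 6 1 7 2)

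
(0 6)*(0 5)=(0 6 5)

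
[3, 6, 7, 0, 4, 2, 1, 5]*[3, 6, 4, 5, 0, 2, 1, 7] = [5, 1, 7, 3, 0, 4, 6, 2]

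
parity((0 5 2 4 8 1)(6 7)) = even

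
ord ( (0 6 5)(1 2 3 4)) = 12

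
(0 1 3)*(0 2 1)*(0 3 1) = (0 3 2)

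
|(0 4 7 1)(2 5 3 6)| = 4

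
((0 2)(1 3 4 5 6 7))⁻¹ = (0 2)(1 7 6 5 4 3)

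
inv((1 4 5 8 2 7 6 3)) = (1 3 6 7 2 8 5 4)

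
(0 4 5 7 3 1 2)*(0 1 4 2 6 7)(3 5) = (0 2 1 6 7 5)(3 4)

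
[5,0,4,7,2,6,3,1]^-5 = [5,0,4,7,2,6,3,1]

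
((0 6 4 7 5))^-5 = ()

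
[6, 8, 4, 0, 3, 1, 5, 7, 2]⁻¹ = [3, 5, 8, 4, 2, 6, 0, 7, 1]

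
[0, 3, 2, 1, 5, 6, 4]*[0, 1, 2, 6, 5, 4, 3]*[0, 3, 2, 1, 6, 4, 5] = [0, 5, 2, 3, 6, 1, 4]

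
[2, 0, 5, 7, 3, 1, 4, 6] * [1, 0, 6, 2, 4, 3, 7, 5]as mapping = [0→6, 1→1, 2→3, 3→5, 4→2, 5→0, 6→4, 7→7]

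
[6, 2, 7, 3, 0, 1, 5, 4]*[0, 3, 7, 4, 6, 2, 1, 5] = [1, 7, 5, 4, 0, 3, 2, 6]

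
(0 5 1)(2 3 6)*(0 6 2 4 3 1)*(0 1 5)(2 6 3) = (1 3 6 4 2 5)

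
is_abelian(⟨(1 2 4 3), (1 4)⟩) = no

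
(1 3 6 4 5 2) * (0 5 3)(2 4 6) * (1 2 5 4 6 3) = (0 4 1)(3 5 6)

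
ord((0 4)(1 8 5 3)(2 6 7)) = 12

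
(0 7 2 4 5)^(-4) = (0 7 2 4 5)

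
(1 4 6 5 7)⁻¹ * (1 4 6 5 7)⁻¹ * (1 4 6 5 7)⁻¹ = (1 6 7 4 5)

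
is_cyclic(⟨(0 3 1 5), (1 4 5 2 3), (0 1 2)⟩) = no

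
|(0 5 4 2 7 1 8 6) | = 8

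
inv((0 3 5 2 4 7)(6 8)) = (0 7 4 2 5 3)(6 8)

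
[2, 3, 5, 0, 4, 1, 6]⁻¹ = [3, 5, 0, 1, 4, 2, 6]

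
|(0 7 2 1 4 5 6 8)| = 8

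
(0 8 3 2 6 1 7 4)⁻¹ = (0 4 7 1 6 2 3 8)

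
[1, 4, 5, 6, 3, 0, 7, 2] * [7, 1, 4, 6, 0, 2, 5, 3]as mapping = [0→1, 1→0, 2→2, 3→5, 4→6, 5→7, 6→3, 7→4]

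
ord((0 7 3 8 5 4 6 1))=8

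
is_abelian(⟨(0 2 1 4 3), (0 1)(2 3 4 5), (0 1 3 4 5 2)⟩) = no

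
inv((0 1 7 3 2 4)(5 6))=(0 4 2 3 7 1)(5 6)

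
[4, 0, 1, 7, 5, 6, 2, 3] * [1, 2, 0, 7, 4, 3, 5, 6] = [4, 1, 2, 6, 3, 5, 0, 7]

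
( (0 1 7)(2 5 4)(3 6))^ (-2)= (0 1 7)(2 5 4)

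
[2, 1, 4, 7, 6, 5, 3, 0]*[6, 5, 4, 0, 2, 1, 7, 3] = [4, 5, 2, 3, 7, 1, 0, 6]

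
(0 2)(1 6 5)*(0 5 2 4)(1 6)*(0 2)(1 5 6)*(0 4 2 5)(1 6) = (0 2 1)(4 5 6)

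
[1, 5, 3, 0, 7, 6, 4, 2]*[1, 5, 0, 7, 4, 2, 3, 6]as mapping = [0→5, 1→2, 2→7, 3→1, 4→6, 5→3, 6→4, 7→0]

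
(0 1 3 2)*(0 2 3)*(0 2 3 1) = (1 2 3)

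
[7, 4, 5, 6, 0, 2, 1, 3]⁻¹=[4, 6, 5, 7, 1, 2, 3, 0]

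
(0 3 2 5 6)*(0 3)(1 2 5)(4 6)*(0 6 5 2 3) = (0 6)(1 3 2)(4 5)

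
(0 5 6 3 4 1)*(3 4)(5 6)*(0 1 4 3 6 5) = (0 5)(3 6)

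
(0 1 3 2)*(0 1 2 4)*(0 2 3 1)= (0 3 4 2)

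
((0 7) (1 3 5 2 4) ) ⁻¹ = (0 7) (1 4 2 5 3) 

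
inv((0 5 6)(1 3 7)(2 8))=(0 6 5)(1 7 3)(2 8)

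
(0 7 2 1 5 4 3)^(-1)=(0 3 4 5 1 2 7)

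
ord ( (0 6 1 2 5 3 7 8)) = 8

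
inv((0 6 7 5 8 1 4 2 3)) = (0 3 2 4 1 8 5 7 6)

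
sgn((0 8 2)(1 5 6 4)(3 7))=1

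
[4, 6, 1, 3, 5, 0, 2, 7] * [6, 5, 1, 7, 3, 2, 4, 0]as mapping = [0→3, 1→4, 2→5, 3→7, 4→2, 5→6, 6→1, 7→0]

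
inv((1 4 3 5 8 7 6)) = (1 6 7 8 5 3 4)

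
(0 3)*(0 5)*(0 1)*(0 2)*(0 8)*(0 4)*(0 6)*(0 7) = (0 3 5 1 2 8 4 6 7) 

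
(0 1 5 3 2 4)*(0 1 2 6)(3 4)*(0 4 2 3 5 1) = (0 3 6 4)(2 5)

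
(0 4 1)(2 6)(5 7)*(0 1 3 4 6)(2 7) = (0 6 7 5 2)(3 4)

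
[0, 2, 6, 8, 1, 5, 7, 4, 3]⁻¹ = [0, 4, 1, 8, 7, 5, 2, 6, 3]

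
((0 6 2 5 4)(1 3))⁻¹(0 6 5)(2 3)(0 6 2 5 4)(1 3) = (1 5)(2 4 6)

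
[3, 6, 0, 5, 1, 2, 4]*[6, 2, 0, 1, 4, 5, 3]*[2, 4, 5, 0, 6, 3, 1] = [4, 0, 1, 3, 5, 2, 6]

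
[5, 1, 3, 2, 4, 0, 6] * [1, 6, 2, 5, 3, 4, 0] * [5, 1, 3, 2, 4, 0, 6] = [4, 6, 0, 3, 2, 1, 5]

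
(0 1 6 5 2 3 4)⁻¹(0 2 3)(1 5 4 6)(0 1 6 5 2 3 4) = (0 5 6 2)(1 3 4)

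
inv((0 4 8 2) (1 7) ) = (0 2 8 4) (1 7) 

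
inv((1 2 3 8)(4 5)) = (1 8 3 2)(4 5)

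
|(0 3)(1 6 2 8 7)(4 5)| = 10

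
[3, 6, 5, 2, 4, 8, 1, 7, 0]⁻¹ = [8, 6, 3, 0, 4, 2, 1, 7, 5]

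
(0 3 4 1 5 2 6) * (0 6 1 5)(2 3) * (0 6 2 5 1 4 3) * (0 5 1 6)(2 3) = (0 1)(2 4 6 3)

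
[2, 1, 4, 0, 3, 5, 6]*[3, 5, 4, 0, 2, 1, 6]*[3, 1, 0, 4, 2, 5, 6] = [2, 5, 0, 4, 3, 1, 6]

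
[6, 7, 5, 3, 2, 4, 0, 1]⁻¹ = [6, 7, 4, 3, 5, 2, 0, 1]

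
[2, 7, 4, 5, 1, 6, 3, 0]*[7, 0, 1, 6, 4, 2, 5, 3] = [1, 3, 4, 2, 0, 5, 6, 7]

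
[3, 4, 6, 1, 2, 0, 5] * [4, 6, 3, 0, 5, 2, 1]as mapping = [0→0, 1→5, 2→1, 3→6, 4→3, 5→4, 6→2]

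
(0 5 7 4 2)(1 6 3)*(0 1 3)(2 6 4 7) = (0 5 2 1 4 6)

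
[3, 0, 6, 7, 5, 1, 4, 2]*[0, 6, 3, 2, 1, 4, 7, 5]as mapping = [0→2, 1→0, 2→7, 3→5, 4→4, 5→6, 6→1, 7→3]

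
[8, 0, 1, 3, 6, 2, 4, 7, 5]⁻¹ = [1, 2, 5, 3, 6, 8, 4, 7, 0]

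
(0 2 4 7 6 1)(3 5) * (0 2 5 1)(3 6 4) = (0 5 6)(1 2 3)(4 7)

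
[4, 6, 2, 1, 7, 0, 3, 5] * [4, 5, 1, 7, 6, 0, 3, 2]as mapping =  [0→6, 1→3, 2→1, 3→5, 4→2, 5→4, 6→7, 7→0]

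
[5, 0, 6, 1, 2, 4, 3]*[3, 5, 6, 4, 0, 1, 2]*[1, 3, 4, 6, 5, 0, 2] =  [3, 6, 4, 0, 2, 1, 5]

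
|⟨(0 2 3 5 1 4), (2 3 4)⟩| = 720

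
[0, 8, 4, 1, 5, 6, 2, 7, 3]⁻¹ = [0, 3, 6, 8, 2, 4, 5, 7, 1]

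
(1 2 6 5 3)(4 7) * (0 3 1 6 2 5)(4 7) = (0 3 6)(1 5)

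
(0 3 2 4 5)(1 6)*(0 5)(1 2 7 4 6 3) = (0 1 3 7 4)(2 6)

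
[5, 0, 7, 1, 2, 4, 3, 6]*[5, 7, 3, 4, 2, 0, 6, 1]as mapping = [0→0, 1→5, 2→1, 3→7, 4→3, 5→2, 6→4, 7→6]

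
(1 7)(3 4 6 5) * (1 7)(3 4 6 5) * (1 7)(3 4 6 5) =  (1 7)(3 5 6 4)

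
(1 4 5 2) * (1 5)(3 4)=(1 3 4)(2 5)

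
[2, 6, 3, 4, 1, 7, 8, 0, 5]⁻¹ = [7, 4, 0, 2, 3, 8, 1, 5, 6]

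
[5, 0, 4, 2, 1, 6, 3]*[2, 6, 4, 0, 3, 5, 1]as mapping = [0→5, 1→2, 2→3, 3→4, 4→6, 5→1, 6→0]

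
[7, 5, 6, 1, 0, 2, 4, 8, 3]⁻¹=[4, 3, 5, 8, 6, 1, 2, 0, 7]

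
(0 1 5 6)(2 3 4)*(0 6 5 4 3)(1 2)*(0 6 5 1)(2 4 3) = (0 4)(1 3 2 6 5)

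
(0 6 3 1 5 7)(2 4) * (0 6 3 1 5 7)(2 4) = (0 3 5)(1 7 6)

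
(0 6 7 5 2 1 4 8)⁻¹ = (0 8 4 1 2 5 7 6)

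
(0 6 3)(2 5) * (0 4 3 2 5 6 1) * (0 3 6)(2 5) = (0 1 3 4 6 5 2)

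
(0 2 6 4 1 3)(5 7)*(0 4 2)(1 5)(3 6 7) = (1 6 2 7)(3 4 5)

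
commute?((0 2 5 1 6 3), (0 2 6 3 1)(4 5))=no:(0 2 5 1 6 3) * (0 2 6 3 1)(4 5)=(0 6 1 3 2 4 5), (0 2 6 3 1)(4 5) * (0 2 5 1 6 3)=(0 5 4 1 2 3 6)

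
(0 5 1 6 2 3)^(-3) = (0 6)(1 3)(2 5)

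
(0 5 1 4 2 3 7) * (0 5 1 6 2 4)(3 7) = (0 1)(2 7 5 6)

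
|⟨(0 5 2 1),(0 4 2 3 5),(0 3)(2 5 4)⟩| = 720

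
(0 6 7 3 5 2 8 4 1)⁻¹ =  (0 1 4 8 2 5 3 7 6)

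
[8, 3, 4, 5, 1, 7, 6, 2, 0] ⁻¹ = [8, 4, 7, 1, 2, 3, 6, 5, 0] 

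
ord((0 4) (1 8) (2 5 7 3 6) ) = 10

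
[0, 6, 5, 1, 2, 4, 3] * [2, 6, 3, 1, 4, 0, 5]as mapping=[0→2, 1→5, 2→0, 3→6, 4→3, 5→4, 6→1]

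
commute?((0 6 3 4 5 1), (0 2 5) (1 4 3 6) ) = no:(0 6 3 4 5 1) * (0 2 5) (1 4 3 6) = (0 1 2 5 4), (0 2 5) (1 4 3 6) * (0 6 3 4 5 1) = (0 2 1 5 6) 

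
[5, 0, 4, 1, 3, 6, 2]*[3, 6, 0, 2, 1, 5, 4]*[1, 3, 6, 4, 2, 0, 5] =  [0, 4, 3, 5, 6, 2, 1]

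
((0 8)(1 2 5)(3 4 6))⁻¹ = (0 8)(1 5 2)(3 6 4)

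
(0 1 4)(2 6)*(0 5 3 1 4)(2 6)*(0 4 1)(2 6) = (0 1 4 5 3)(2 6)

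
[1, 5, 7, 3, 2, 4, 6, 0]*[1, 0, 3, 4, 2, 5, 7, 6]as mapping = [0→0, 1→5, 2→6, 3→4, 4→3, 5→2, 6→7, 7→1]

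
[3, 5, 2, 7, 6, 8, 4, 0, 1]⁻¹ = [7, 8, 2, 0, 6, 1, 4, 3, 5]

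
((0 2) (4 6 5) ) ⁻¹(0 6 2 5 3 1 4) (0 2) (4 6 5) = (0 4 3 1 6 2 5) 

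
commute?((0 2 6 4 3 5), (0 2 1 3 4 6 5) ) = no:(0 2 6 4 3 5)*(0 2 1 3 4 6 5) = (0 1 3) (2 5), (0 2 1 3 4 6 5)*(0 2 6 4 3 5) = (0 6) (1 5 2) 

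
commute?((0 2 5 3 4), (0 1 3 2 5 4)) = no:(0 2 5 3 4)*(0 1 3 2 5 4) = (0 5 2 4 1 3), (0 1 3 2 5 4)*(0 2 5 3 4) = (0 1 4 2 3 5)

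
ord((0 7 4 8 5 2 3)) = 7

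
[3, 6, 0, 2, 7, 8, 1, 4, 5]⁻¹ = [2, 6, 3, 0, 7, 8, 1, 4, 5]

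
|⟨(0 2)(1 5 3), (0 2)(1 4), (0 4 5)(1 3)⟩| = 720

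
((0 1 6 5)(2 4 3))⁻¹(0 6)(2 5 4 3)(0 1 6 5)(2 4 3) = (0 3 2 4)(1 5)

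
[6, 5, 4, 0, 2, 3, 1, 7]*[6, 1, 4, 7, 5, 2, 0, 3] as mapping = [0→0, 1→2, 2→5, 3→6, 4→4, 5→7, 6→1, 7→3] 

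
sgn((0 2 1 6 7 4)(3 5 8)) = -1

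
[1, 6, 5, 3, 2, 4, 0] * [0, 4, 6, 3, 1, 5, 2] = [4, 2, 5, 3, 6, 1, 0]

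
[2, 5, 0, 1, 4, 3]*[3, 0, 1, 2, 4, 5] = [1, 5, 3, 0, 4, 2]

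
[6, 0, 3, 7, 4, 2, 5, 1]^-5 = [5, 6, 7, 1, 4, 3, 2, 0]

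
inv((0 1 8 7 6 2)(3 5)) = (0 2 6 7 8 1)(3 5)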